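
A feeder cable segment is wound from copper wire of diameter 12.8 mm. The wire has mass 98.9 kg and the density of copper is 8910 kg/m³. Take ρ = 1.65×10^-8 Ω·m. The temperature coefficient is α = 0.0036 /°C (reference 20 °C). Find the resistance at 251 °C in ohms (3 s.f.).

A = π(d/2)² = π(6.4000e-03 m)² = 1.2868e-04 m²
L = m/(density·A) = 98.9/(8910×1.2868e-04) = 86.26 m
R = ρL/A = (1.65×10^-8)(86.26)/(1.2868e-04) = 0.01106 Ω
R(251 °C) = 0.01106 × (1 + 0.0036×231) = 0.0203 Ω

0.0203 Ω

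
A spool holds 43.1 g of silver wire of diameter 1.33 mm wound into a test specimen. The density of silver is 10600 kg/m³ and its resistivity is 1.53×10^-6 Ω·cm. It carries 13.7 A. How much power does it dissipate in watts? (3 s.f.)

6.05 W

ρ = 1.53×10^-6 Ω·cm = 1.53×10^-8 Ω·m
A = π(d/2)² = π(6.6500e-04 m)² = 1.3893e-06 m²
L = m/(density·A) = 0.0431/(10600×1.3893e-06) = 2.927 m
R = ρL/A = (1.53×10^-8)(2.927)/(1.3893e-06) = 0.03223 Ω
P = I²R = (13.7)² × 0.03223 = 6.05 W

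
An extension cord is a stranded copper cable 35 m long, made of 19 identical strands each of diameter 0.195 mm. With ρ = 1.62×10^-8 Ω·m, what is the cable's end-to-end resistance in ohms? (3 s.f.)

0.999 Ω

A_strand = π(9.7500e-05 m)² = 2.986e-08 m²
R_strand = ρL/A = (1.62×10^-8)(35)/(2.986e-08) = 18.99 Ω
R_total = R_strand/N = 18.99/19 = 0.999 Ω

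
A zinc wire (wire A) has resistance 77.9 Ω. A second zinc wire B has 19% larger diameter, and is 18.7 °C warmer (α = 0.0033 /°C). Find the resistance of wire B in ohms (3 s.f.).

58.4 Ω

R ∝ ρL/d² with ρ ∝ (1+αΔT), so R_B/R_A = (1 + 19/100)⁻² × (1 + 0.0033×18.7)
= 0.7062 × 1.062 = 0.7497
R_B = 0.7497 × 77.9 = 58.4 Ω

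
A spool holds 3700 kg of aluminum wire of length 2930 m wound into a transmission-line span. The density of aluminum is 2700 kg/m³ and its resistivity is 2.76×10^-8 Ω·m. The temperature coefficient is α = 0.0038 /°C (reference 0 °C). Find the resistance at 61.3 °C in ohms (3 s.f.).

0.213 Ω

A = m/(density·L) = 3700/(2700×2930) = 4.6770e-04 m²
R = ρL/A = (2.76×10^-8)(2930)/(4.6770e-04) = 0.1729 Ω
R(61.3 °C) = 0.1729 × (1 + 0.0038×61.3) = 0.213 Ω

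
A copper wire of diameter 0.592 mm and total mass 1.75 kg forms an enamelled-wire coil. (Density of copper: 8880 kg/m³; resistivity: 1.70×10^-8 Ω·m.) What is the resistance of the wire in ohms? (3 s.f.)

44.2 Ω

A = π(d/2)² = π(2.9600e-04 m)² = 2.7525e-07 m²
L = m/(density·A) = 1.75/(8880×2.7525e-07) = 716 m
R = ρL/A = (1.70×10^-8)(716)/(2.7525e-07) = 44.2 Ω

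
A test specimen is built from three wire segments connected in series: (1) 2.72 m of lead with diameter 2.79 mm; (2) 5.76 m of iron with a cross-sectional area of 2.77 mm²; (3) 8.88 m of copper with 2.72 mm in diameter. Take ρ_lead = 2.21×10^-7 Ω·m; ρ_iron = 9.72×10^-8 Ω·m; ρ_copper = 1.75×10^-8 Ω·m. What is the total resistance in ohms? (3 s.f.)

0.327 Ω

Seg 1: A = π(d/2)² = π(1.3950e-03 m)² = 6.114e-06 m²
R_1 = (2.21×10^-7)(2.72)/(6.114e-06) = 0.09832 Ω
Seg 2: A = 2.77 mm² = 2.770e-06 m²
R_2 = (9.72×10^-8)(5.76)/(2.770e-06) = 0.2021 Ω
Seg 3: A = π(d/2)² = π(1.3600e-03 m)² = 5.811e-06 m²
R_3 = (1.75×10^-8)(8.88)/(5.811e-06) = 0.02674 Ω
R_total = R_1 + R_2 + R_3 = 0.327 Ω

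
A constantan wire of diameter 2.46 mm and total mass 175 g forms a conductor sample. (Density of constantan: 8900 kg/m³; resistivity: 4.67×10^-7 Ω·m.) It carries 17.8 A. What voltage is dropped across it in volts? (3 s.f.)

7.24 V

A = π(d/2)² = π(1.2300e-03 m)² = 4.7529e-06 m²
L = m/(density·A) = 0.175/(8900×4.7529e-06) = 4.137 m
R = ρL/A = (4.67×10^-7)(4.137)/(4.7529e-06) = 0.4065 Ω
V = IR = 17.8 × 0.4065 = 7.24 V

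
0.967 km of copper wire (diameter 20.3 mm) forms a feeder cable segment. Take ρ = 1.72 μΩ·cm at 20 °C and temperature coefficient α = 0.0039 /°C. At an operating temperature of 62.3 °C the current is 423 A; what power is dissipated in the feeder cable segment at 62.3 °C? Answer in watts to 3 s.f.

ρ = 1.72 μΩ·cm = 1.72×10^-8 Ω·m
A = π(d/2)² = π(1.0150e-02 m)² = 3.237e-04 m²
R₍20₎ = ρL/A = (1.72×10^-8)(967)/(3.237e-04) = 0.05139 Ω
R₍62.3₎ = R₍20₎(1 + αΔT) = 0.05139 × (1 + 0.0039×42.3) = 0.05987 Ω
P = I²R = (423)² × 0.05987 = 10700 W

10700 W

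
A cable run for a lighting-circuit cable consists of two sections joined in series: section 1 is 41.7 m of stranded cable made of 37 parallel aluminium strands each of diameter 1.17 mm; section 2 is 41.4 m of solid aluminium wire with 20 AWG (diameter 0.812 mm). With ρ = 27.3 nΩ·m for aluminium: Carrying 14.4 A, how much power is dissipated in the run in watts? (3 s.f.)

ρ = 27.3 nΩ·m = 2.73×10^-8 Ω·m
Section 1: A_strand = π(5.8500e-04)² = 1.075e-06 m²; R₁ = ρL/(N·A_s) = (2.73×10^-8)(41.7)/(37×1.075e-06) = 0.02862 Ω
Section 2: A = π(0.812/2 mm)² = π(4.0600e-04 m)² = 5.178e-07 m²
R₂ = (2.73×10^-8)(41.4)/(5.178e-07) = 2.183 Ω
R = R₁ + R₂ = 2.211 Ω
P = I²R = (14.4)² × 2.211 = 459 W

459 W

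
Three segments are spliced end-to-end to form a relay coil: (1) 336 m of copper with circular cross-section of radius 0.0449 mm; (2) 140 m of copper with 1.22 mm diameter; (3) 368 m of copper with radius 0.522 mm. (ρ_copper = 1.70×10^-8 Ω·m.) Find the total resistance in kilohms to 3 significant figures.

Seg 1: A = πr² = π(4.4900e-05 m)² = 6.333e-09 m²
R_1 = (1.70×10^-8)(336)/(6.333e-09) = 901.9 Ω
Seg 2: A = π(d/2)² = π(6.1000e-04 m)² = 1.169e-06 m²
R_2 = (1.70×10^-8)(140)/(1.169e-06) = 2.036 Ω
Seg 3: A = πr² = π(5.2200e-04 m)² = 8.560e-07 m²
R_3 = (1.70×10^-8)(368)/(8.560e-07) = 7.308 Ω
R_total = R_1 + R_2 + R_3 = 0.911 kΩ

0.911 kΩ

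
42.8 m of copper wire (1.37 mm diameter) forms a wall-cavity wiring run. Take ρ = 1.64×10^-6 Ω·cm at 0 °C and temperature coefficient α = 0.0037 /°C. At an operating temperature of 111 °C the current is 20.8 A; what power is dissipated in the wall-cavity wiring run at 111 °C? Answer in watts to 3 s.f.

291 W

ρ = 1.64×10^-6 Ω·cm = 1.64×10^-8 Ω·m
A = π(d/2)² = π(6.8500e-04 m)² = 1.474e-06 m²
R₍0₎ = ρL/A = (1.64×10^-8)(42.8)/(1.474e-06) = 0.4762 Ω
R₍111₎ = R₍0₎(1 + αΔT) = 0.4762 × (1 + 0.0037×111) = 0.6717 Ω
P = I²R = (20.8)² × 0.6717 = 291 W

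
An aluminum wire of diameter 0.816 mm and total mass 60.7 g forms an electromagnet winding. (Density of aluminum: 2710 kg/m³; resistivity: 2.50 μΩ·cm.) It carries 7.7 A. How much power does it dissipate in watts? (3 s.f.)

121 W

ρ = 2.50 μΩ·cm = 2.50×10^-8 Ω·m
A = π(d/2)² = π(4.0800e-04 m)² = 5.2296e-07 m²
L = m/(density·A) = 0.0607/(2710×5.2296e-07) = 42.83 m
R = ρL/A = (2.50×10^-8)(42.83)/(5.2296e-07) = 2.047 Ω
P = I²R = (7.7)² × 2.047 = 121 W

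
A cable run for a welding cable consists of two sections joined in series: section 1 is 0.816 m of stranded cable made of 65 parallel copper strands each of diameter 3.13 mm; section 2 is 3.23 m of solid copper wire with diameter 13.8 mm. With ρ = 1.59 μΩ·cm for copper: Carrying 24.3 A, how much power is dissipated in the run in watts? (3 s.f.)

ρ = 1.59 μΩ·cm = 1.59×10^-8 Ω·m
Section 1: A_strand = π(1.5650e-03)² = 7.694e-06 m²; R₁ = ρL/(N·A_s) = (1.59×10^-8)(0.816)/(65×7.694e-06) = 2.594×10^-5 Ω
Section 2: A = π(d/2)² = π(6.9000e-03 m)² = 1.496e-04 m²
R₂ = (1.59×10^-8)(3.23)/(1.496e-04) = 3.434×10^-4 Ω
R = R₁ + R₂ = 3.693×10^-4 Ω
P = I²R = (24.3)² × 3.693×10^-4 = 0.218 W

0.218 W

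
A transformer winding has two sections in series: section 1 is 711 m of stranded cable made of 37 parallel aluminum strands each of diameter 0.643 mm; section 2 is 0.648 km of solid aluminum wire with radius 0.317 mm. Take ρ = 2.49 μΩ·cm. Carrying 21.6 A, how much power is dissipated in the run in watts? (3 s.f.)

ρ = 2.49 μΩ·cm = 2.49×10^-8 Ω·m
Section 1: A_strand = π(3.2150e-04)² = 3.247e-07 m²; R₁ = ρL/(N·A_s) = (2.49×10^-8)(711)/(37×3.247e-07) = 1.474 Ω
Section 2: A = πr² = π(3.1700e-04 m)² = 3.157e-07 m²
R₂ = (2.49×10^-8)(648)/(3.157e-07) = 51.11 Ω
R = R₁ + R₂ = 52.58 Ω
P = I²R = (21.6)² × 52.58 = 24500 W

24500 W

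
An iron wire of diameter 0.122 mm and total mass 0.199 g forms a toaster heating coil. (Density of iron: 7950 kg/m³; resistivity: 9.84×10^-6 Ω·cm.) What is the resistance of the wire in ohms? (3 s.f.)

18.0 Ω

ρ = 9.84×10^-6 Ω·cm = 9.84×10^-8 Ω·m
A = π(d/2)² = π(6.1000e-05 m)² = 1.1690e-08 m²
L = m/(density·A) = 1.990×10^-4/(7950×1.1690e-08) = 2.141 m
R = ρL/A = (9.84×10^-8)(2.141)/(1.1690e-08) = 18.0 Ω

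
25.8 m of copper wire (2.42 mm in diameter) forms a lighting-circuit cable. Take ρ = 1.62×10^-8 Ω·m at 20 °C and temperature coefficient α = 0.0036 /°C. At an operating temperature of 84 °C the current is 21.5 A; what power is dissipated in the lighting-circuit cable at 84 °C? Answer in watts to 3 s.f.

51.7 W

A = π(d/2)² = π(1.2100e-03 m)² = 4.600e-06 m²
R₍20₎ = ρL/A = (1.62×10^-8)(25.8)/(4.600e-06) = 0.09087 Ω
R₍84₎ = R₍20₎(1 + αΔT) = 0.09087 × (1 + 0.0036×64) = 0.1118 Ω
P = I²R = (21.5)² × 0.1118 = 51.7 W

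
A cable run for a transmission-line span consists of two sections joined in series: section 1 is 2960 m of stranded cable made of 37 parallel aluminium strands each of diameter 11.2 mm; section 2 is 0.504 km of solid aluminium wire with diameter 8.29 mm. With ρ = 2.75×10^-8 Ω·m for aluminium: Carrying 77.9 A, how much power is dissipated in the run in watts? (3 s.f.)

1690 W

Section 1: A_strand = π(5.6000e-03)² = 9.852e-05 m²; R₁ = ρL/(N·A_s) = (2.75×10^-8)(2960)/(37×9.852e-05) = 0.02233 Ω
Section 2: A = π(d/2)² = π(4.1450e-03 m)² = 5.398e-05 m²
R₂ = (2.75×10^-8)(504)/(5.398e-05) = 0.2568 Ω
R = R₁ + R₂ = 0.2791 Ω
P = I²R = (77.9)² × 0.2791 = 1690 W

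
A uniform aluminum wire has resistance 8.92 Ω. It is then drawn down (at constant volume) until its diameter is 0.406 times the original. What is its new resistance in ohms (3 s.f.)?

Volume constant ⇒ L' = L/r² with r = 0.406. R' = ρL'/A' = ρ(L/r²)/(πr²d₀²/4) = R/r⁴.
R' = 36.8 × 8.92 = 328 Ω

328 Ω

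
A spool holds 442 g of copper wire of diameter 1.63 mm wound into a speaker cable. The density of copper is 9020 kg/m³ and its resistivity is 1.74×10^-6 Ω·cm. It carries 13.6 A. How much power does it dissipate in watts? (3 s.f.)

ρ = 1.74×10^-6 Ω·cm = 1.74×10^-8 Ω·m
A = π(d/2)² = π(8.1500e-04 m)² = 2.0867e-06 m²
L = m/(density·A) = 0.442/(9020×2.0867e-06) = 23.48 m
R = ρL/A = (1.74×10^-8)(23.48)/(2.0867e-06) = 0.1958 Ω
P = I²R = (13.6)² × 0.1958 = 36.2 W

36.2 W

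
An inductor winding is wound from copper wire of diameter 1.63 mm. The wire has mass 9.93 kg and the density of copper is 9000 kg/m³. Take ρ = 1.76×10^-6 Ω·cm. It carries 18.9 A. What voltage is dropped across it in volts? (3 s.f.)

ρ = 1.76×10^-6 Ω·cm = 1.76×10^-8 Ω·m
A = π(d/2)² = π(8.1500e-04 m)² = 2.0867e-06 m²
L = m/(density·A) = 9.93/(9000×2.0867e-06) = 528.7 m
R = ρL/A = (1.76×10^-8)(528.7)/(2.0867e-06) = 4.46 Ω
V = IR = 18.9 × 4.46 = 84.3 V

84.3 V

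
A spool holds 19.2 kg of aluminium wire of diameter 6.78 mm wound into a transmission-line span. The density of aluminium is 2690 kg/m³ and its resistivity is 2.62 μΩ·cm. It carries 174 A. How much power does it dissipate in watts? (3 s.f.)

4340 W

ρ = 2.62 μΩ·cm = 2.62×10^-8 Ω·m
A = π(d/2)² = π(3.3900e-03 m)² = 3.6103e-05 m²
L = m/(density·A) = 19.2/(2690×3.6103e-05) = 197.7 m
R = ρL/A = (2.62×10^-8)(197.7)/(3.6103e-05) = 0.1435 Ω
P = I²R = (174)² × 0.1435 = 4340 W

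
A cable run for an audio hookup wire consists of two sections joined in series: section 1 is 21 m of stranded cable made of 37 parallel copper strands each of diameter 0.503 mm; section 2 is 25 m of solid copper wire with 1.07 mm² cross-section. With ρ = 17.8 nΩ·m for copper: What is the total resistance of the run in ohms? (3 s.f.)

0.467 Ω

ρ = 17.8 nΩ·m = 1.78×10^-8 Ω·m
Section 1: A_strand = π(2.5150e-04)² = 1.987e-07 m²; R₁ = ρL/(N·A_s) = (1.78×10^-8)(21)/(37×1.987e-07) = 0.05084 Ω
Section 2: A = 1.07 mm² = 1.070e-06 m²
R₂ = (1.78×10^-8)(25)/(1.070e-06) = 0.4159 Ω
R = R₁ + R₂ = 0.467 Ω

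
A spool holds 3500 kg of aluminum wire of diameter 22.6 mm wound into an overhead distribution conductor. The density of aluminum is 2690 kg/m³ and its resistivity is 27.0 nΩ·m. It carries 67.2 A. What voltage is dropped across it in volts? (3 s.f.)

14.7 V

ρ = 27.0 nΩ·m = 2.70×10^-8 Ω·m
A = π(d/2)² = π(1.1300e-02 m)² = 4.0115e-04 m²
L = m/(density·A) = 3500/(2690×4.0115e-04) = 3243 m
R = ρL/A = (2.70×10^-8)(3243)/(4.0115e-04) = 0.2183 Ω
V = IR = 67.2 × 0.2183 = 14.7 V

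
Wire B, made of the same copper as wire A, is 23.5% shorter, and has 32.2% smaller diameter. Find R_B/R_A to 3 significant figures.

R ∝ L/d², so R_B/R_A = (1 − 23.5/100) × (1 − 32.2/100)⁻²
= 0.765 × 2.175 = 1.66

1.66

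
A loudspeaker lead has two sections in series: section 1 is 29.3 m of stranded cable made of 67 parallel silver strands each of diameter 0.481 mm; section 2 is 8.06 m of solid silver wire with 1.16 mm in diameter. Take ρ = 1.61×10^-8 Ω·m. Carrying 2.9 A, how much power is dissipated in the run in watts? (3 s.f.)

1.36 W

Section 1: A_strand = π(2.4050e-04)² = 1.817e-07 m²; R₁ = ρL/(N·A_s) = (1.61×10^-8)(29.3)/(67×1.817e-07) = 0.03875 Ω
Section 2: A = π(d/2)² = π(5.8000e-04 m)² = 1.057e-06 m²
R₂ = (1.61×10^-8)(8.06)/(1.057e-06) = 0.1228 Ω
R = R₁ + R₂ = 0.1615 Ω
P = I²R = (2.9)² × 0.1615 = 1.36 W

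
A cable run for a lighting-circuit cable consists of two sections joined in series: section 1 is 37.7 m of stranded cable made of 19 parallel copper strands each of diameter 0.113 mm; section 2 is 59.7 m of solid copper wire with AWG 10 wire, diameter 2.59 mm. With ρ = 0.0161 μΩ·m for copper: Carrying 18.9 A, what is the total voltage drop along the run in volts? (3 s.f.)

ρ = 0.0161 μΩ·m = 1.61×10^-8 Ω·m
Section 1: A_strand = π(5.6500e-05)² = 1.003e-08 m²; R₁ = ρL/(N·A_s) = (1.61×10^-8)(37.7)/(19×1.003e-08) = 3.185 Ω
Section 2: A = π(2.59/2 mm)² = π(1.2950e-03 m)² = 5.269e-06 m²
R₂ = (1.61×10^-8)(59.7)/(5.269e-06) = 0.1824 Ω
R = R₁ + R₂ = 3.368 Ω
V = IR = 18.9 × 3.368 = 63.7 V

63.7 V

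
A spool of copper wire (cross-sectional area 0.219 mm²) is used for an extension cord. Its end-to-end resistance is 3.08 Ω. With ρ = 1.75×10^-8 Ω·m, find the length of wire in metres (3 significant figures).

38.5 m

A = 0.219 mm² = 2.190e-07 m²
L = RA/ρ = (3.08)(2.190e-07)/(1.75×10^-8) = 38.5 m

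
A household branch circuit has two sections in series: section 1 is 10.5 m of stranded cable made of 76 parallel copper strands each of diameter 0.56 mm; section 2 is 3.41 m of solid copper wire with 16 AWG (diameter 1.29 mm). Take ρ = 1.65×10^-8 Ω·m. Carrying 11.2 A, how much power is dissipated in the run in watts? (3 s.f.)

Section 1: A_strand = π(2.8000e-04)² = 2.463e-07 m²; R₁ = ρL/(N·A_s) = (1.65×10^-8)(10.5)/(76×2.463e-07) = 0.009255 Ω
Section 2: A = π(1.29/2 mm)² = π(6.4500e-04 m)² = 1.307e-06 m²
R₂ = (1.65×10^-8)(3.41)/(1.307e-06) = 0.04305 Ω
R = R₁ + R₂ = 0.0523 Ω
P = I²R = (11.2)² × 0.0523 = 6.56 W

6.56 W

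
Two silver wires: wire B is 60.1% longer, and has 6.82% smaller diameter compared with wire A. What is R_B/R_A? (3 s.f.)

R ∝ L/d², so R_B/R_A = (1 + 60.1/100) × (1 − 6.82/100)⁻²
= 1.601 × 1.152 = 1.84

1.84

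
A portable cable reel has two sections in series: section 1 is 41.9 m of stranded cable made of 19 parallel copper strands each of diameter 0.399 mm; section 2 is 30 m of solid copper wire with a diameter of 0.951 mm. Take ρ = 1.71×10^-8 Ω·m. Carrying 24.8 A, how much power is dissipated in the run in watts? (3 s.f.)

Section 1: A_strand = π(1.9950e-04)² = 1.250e-07 m²; R₁ = ρL/(N·A_s) = (1.71×10^-8)(41.9)/(19×1.250e-07) = 0.3016 Ω
Section 2: A = π(d/2)² = π(4.7550e-04 m)² = 7.103e-07 m²
R₂ = (1.71×10^-8)(30)/(7.103e-07) = 0.7222 Ω
R = R₁ + R₂ = 1.024 Ω
P = I²R = (24.8)² × 1.024 = 630 W

630 W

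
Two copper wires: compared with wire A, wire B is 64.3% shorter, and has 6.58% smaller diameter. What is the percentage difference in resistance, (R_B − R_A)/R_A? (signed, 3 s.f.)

R ∝ L/d², so R_B/R_A = (1 − 64.3/100) × (1 − 6.58/100)⁻²
= 0.357 × 1.146 = 0.4091
(R_B − R_A)/R_A = 0.4091 − 1 = -59.1%

-59.1%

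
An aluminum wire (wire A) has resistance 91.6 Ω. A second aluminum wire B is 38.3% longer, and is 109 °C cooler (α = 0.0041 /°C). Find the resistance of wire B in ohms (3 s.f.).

70.1 Ω

R ∝ ρL/d² with ρ ∝ (1+αΔT), so R_B/R_A = (1 + 38.3/100) × (1 − 0.0041×109)
= 1.383 × 0.5531 = 0.7649
R_B = 0.7649 × 91.6 = 70.1 Ω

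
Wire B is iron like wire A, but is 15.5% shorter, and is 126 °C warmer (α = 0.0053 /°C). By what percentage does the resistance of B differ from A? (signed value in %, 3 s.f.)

40.9%

R ∝ ρL/d² with ρ ∝ (1+αΔT), so R_B/R_A = (1 − 15.5/100) × (1 + 0.0053×126)
= 0.845 × 1.668 = 1.409
(R_B − R_A)/R_A = 1.409 − 1 = 40.9%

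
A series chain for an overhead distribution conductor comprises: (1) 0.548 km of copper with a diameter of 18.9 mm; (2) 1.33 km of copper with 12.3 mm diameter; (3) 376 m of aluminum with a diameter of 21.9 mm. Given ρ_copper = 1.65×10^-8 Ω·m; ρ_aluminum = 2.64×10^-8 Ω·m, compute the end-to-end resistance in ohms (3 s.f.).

Seg 1: A = π(d/2)² = π(9.4500e-03 m)² = 2.806e-04 m²
R_1 = (1.65×10^-8)(548)/(2.806e-04) = 0.03223 Ω
Seg 2: A = π(d/2)² = π(6.1500e-03 m)² = 1.188e-04 m²
R_2 = (1.65×10^-8)(1330)/(1.188e-04) = 0.1847 Ω
Seg 3: A = π(d/2)² = π(1.0950e-02 m)² = 3.767e-04 m²
R_3 = (2.64×10^-8)(376)/(3.767e-04) = 0.02635 Ω
R_total = R_1 + R_2 + R_3 = 0.243 Ω

0.243 Ω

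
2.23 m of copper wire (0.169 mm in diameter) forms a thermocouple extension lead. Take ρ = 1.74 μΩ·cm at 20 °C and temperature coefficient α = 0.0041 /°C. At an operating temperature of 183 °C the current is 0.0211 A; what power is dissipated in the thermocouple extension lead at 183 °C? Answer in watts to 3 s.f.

0.00128 W

ρ = 1.74 μΩ·cm = 1.74×10^-8 Ω·m
A = π(d/2)² = π(8.4500e-05 m)² = 2.243e-08 m²
R₍20₎ = ρL/A = (1.74×10^-8)(2.23)/(2.243e-08) = 1.73 Ω
R₍183₎ = R₍20₎(1 + αΔT) = 1.73 × (1 + 0.0041×163) = 2.886 Ω
P = I²R = (0.0211)² × 2.886 = 0.00128 W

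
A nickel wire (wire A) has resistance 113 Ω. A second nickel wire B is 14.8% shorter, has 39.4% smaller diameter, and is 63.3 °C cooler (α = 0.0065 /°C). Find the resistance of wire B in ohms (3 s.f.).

154 Ω

R ∝ ρL/d² with ρ ∝ (1+αΔT), so R_B/R_A = (1 − 14.8/100) × (1 − 39.4/100)⁻² × (1 − 0.0065×63.3)
= 0.852 × 2.723 × 0.5886 = 1.365
R_B = 1.365 × 113 = 154 Ω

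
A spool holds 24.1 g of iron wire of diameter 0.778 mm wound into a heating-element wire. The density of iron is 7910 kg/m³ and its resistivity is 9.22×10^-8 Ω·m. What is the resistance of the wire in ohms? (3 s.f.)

A = π(d/2)² = π(3.8900e-04 m)² = 4.7539e-07 m²
L = m/(density·A) = 0.0241/(7910×4.7539e-07) = 6.409 m
R = ρL/A = (9.22×10^-8)(6.409)/(4.7539e-07) = 1.24 Ω

1.24 Ω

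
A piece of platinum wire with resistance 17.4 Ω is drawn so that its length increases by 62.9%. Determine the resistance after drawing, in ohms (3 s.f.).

46.2 Ω

k = 1 + 62.9/100 = 1.629; volume constant ⇒ A' = A/k, so R' = k²R.
R' = 2.654 × 17.4 = 46.2 Ω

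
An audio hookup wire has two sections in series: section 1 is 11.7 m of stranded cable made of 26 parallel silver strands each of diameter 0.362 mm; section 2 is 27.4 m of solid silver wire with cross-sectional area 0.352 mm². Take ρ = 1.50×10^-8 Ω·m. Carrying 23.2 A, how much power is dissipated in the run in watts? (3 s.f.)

Section 1: A_strand = π(1.8100e-04)² = 1.029e-07 m²; R₁ = ρL/(N·A_s) = (1.50×10^-8)(11.7)/(26×1.029e-07) = 0.06558 Ω
Section 2: A = 0.352 mm² = 3.520e-07 m²
R₂ = (1.50×10^-8)(27.4)/(3.520e-07) = 1.168 Ω
R = R₁ + R₂ = 1.233 Ω
P = I²R = (23.2)² × 1.233 = 664 W

664 W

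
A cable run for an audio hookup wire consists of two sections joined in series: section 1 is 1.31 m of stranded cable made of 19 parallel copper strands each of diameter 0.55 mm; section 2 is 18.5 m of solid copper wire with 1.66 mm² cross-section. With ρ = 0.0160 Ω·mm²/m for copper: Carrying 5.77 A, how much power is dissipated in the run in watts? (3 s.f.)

ρ = 0.0160 Ω·mm²/m = 1.60×10^-8 Ω·m
Section 1: A_strand = π(2.7500e-04)² = 2.376e-07 m²; R₁ = ρL/(N·A_s) = (1.60×10^-8)(1.31)/(19×2.376e-07) = 0.004643 Ω
Section 2: A = 1.66 mm² = 1.660e-06 m²
R₂ = (1.60×10^-8)(18.5)/(1.660e-06) = 0.1783 Ω
R = R₁ + R₂ = 0.183 Ω
P = I²R = (5.77)² × 0.183 = 6.09 W

6.09 W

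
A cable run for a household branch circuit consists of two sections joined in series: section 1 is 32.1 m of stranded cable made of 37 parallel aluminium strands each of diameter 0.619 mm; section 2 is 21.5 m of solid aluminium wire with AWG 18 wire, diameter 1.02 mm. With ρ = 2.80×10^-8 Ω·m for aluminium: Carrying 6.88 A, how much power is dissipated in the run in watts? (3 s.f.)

38.7 W

Section 1: A_strand = π(3.0950e-04)² = 3.009e-07 m²; R₁ = ρL/(N·A_s) = (2.80×10^-8)(32.1)/(37×3.009e-07) = 0.08072 Ω
Section 2: A = π(1.02/2 mm)² = π(5.1000e-04 m)² = 8.171e-07 m²
R₂ = (2.80×10^-8)(21.5)/(8.171e-07) = 0.7367 Ω
R = R₁ + R₂ = 0.8174 Ω
P = I²R = (6.88)² × 0.8174 = 38.7 W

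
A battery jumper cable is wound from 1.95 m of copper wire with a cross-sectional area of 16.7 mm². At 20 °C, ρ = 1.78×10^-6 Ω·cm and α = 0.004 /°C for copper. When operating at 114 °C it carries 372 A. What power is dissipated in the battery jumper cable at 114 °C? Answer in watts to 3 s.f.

396 W

ρ = 1.78×10^-6 Ω·cm = 1.78×10^-8 Ω·m
A = 16.7 mm² = 1.670e-05 m²
R₍20₎ = ρL/A = (1.78×10^-8)(1.95)/(1.670e-05) = 0.002078 Ω
R₍114₎ = R₍20₎(1 + αΔT) = 0.002078 × (1 + 0.004×94) = 0.00286 Ω
P = I²R = (372)² × 0.00286 = 396 W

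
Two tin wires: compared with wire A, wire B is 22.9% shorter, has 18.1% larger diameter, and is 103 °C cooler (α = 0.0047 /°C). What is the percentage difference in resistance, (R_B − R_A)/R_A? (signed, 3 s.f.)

-71.5%

R ∝ ρL/d² with ρ ∝ (1+αΔT), so R_B/R_A = (1 − 22.9/100) × (1 + 18.1/100)⁻² × (1 − 0.0047×103)
= 0.771 × 0.717 × 0.5159 = 0.2852
(R_B − R_A)/R_A = 0.2852 − 1 = -71.5%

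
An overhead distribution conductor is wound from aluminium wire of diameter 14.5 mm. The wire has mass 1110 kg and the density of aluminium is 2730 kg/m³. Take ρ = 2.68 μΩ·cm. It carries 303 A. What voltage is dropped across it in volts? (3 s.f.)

121 V

ρ = 2.68 μΩ·cm = 2.68×10^-8 Ω·m
A = π(d/2)² = π(7.2500e-03 m)² = 1.6513e-04 m²
L = m/(density·A) = 1110/(2730×1.6513e-04) = 2462 m
R = ρL/A = (2.68×10^-8)(2462)/(1.6513e-04) = 0.3996 Ω
V = IR = 303 × 0.3996 = 121 V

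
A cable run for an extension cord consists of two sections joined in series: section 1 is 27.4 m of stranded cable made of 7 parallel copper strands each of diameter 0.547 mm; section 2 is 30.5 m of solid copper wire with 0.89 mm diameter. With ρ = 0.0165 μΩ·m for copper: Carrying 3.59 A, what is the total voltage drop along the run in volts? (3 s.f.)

3.89 V

ρ = 0.0165 μΩ·m = 1.65×10^-8 Ω·m
Section 1: A_strand = π(2.7350e-04)² = 2.350e-07 m²; R₁ = ρL/(N·A_s) = (1.65×10^-8)(27.4)/(7×2.350e-07) = 0.2748 Ω
Section 2: A = π(d/2)² = π(4.4500e-04 m)² = 6.221e-07 m²
R₂ = (1.65×10^-8)(30.5)/(6.221e-07) = 0.8089 Ω
R = R₁ + R₂ = 1.084 Ω
V = IR = 3.59 × 1.084 = 3.89 V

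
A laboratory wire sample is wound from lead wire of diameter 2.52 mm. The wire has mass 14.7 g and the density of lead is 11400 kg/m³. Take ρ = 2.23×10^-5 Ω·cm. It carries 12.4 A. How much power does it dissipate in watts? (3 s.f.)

1.78 W

ρ = 2.23×10^-5 Ω·cm = 2.23×10^-7 Ω·m
A = π(d/2)² = π(1.2600e-03 m)² = 4.9876e-06 m²
L = m/(density·A) = 0.0147/(11400×4.9876e-06) = 0.2585 m
R = ρL/A = (2.23×10^-7)(0.2585)/(4.9876e-06) = 0.01156 Ω
P = I²R = (12.4)² × 0.01156 = 1.78 W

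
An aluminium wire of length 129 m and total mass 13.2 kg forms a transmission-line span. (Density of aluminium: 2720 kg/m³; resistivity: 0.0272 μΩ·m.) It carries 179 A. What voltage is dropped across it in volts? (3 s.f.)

ρ = 0.0272 μΩ·m = 2.72×10^-8 Ω·m
A = m/(density·L) = 13.2/(2720×129) = 3.7620e-05 m²
R = ρL/A = (2.72×10^-8)(129)/(3.7620e-05) = 0.09327 Ω
V = IR = 179 × 0.09327 = 16.7 V

16.7 V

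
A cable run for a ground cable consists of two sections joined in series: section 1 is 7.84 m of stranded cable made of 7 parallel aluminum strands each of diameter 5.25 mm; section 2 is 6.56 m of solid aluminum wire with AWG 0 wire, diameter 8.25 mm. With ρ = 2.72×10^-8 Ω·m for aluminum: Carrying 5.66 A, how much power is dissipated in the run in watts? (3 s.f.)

0.152 W

Section 1: A_strand = π(2.6250e-03)² = 2.165e-05 m²; R₁ = ρL/(N·A_s) = (2.72×10^-8)(7.84)/(7×2.165e-05) = 0.001407 Ω
Section 2: A = π(8.25/2 mm)² = π(4.1250e-03 m)² = 5.346e-05 m²
R₂ = (2.72×10^-8)(6.56)/(5.346e-05) = 0.003338 Ω
R = R₁ + R₂ = 0.004745 Ω
P = I²R = (5.66)² × 0.004745 = 0.152 W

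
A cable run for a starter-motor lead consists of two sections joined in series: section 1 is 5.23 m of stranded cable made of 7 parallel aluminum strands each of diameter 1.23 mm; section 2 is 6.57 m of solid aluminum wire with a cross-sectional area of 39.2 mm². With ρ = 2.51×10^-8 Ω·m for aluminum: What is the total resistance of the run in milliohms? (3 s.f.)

20.0 mΩ

Section 1: A_strand = π(6.1500e-04)² = 1.188e-06 m²; R₁ = ρL/(N·A_s) = (2.51×10^-8)(5.23)/(7×1.188e-06) = 0.01578 Ω
Section 2: A = 39.2 mm² = 3.920e-05 m²
R₂ = (2.51×10^-8)(6.57)/(3.920e-05) = 0.004207 Ω
R = R₁ + R₂ = 20.0 mΩ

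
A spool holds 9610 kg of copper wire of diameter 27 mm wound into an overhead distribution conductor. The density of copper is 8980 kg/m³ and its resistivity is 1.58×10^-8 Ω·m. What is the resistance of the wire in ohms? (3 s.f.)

0.0516 Ω

A = π(d/2)² = π(1.3500e-02 m)² = 5.7256e-04 m²
L = m/(density·A) = 9610/(8980×5.7256e-04) = 1869 m
R = ρL/A = (1.58×10^-8)(1869)/(5.7256e-04) = 0.0516 Ω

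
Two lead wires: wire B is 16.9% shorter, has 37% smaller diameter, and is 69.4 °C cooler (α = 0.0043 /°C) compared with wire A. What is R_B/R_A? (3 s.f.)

R ∝ ρL/d² with ρ ∝ (1+αΔT), so R_B/R_A = (1 − 16.9/100) × (1 − 37/100)⁻² × (1 − 0.0043×69.4)
= 0.831 × 2.519 × 0.7016 = 1.47

1.47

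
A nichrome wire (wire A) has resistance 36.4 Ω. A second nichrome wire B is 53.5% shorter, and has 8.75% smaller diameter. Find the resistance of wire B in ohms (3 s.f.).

20.3 Ω

R ∝ L/d², so R_B/R_A = (1 − 53.5/100) × (1 − 8.75/100)⁻²
= 0.465 × 1.201 = 0.5585
R_B = 0.5585 × 36.4 = 20.3 Ω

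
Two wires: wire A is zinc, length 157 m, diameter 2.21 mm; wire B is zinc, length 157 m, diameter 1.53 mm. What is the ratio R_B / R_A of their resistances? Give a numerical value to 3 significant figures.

2.09

R ∝ ρL/d², so R_B/R_A = (d_A/d_B)²
= (2.21/1.53)² = 2.09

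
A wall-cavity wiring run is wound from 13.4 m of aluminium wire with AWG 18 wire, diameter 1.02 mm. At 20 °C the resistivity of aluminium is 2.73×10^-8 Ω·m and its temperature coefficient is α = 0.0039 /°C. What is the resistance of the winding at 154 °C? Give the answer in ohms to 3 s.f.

0.682 Ω

A = π(1.02/2 mm)² = π(5.1000e-04 m)² = 8.171e-07 m²
R₍20°C₎ = ρL/A = (2.73×10^-8)(13.4)/(8.171e-07) = 0.4477 Ω
R = R₀(1 + αΔT) = 0.4477(1 + 0.0039×134) = 0.682 Ω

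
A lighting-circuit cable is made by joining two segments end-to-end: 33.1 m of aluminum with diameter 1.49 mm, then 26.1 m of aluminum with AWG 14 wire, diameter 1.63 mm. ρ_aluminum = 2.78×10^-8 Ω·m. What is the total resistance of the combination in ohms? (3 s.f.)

Segment 1: A = π(d/2)² = π(7.4500e-04 m)² = 1.744e-06 m²
R₁ = ρL/A = (2.78×10^-8)(33.1)/(1.744e-06) = 0.5277 Ω
Segment 2: A = π(1.63/2 mm)² = π(8.1500e-04 m)² = 2.087e-06 m²
R₂ = (2.78×10^-8)(26.1)/(2.087e-06) = 0.3477 Ω
R = R₁ + R₂ = 0.875 Ω

0.875 Ω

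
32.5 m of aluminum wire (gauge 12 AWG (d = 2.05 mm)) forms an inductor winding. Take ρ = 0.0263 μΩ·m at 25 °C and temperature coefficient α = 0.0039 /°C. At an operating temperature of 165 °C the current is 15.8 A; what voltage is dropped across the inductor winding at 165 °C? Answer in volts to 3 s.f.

ρ = 0.0263 μΩ·m = 2.63×10^-8 Ω·m
A = π(2.05/2 mm)² = π(1.0250e-03 m)² = 3.301e-06 m²
R₍25₎ = ρL/A = (2.63×10^-8)(32.5)/(3.301e-06) = 0.259 Ω
R₍165₎ = R₍25₎(1 + αΔT) = 0.259 × (1 + 0.0039×140) = 0.4004 Ω
V = IR = 15.8 × 0.4004 = 6.33 V

6.33 V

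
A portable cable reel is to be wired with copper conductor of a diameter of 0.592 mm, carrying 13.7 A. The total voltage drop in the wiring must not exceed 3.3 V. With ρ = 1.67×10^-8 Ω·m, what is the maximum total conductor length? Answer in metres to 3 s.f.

A = π(d/2)² = π(2.9600e-04 m)² = 2.753e-07 m²
L_max = V_max·A/(1·ρI) = (3.3)(2.753e-07)/(1.67×10^-8×13.7) = 3.97 m

3.97 m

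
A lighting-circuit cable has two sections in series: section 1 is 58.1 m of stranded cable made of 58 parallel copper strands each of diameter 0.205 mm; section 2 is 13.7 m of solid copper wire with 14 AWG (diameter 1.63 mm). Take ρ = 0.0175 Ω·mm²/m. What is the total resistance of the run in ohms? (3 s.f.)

0.646 Ω

ρ = 0.0175 Ω·mm²/m = 1.75×10^-8 Ω·m
Section 1: A_strand = π(1.0250e-04)² = 3.301e-08 m²; R₁ = ρL/(N·A_s) = (1.75×10^-8)(58.1)/(58×3.301e-08) = 0.5311 Ω
Section 2: A = π(1.63/2 mm)² = π(8.1500e-04 m)² = 2.087e-06 m²
R₂ = (1.75×10^-8)(13.7)/(2.087e-06) = 0.1149 Ω
R = R₁ + R₂ = 0.646 Ω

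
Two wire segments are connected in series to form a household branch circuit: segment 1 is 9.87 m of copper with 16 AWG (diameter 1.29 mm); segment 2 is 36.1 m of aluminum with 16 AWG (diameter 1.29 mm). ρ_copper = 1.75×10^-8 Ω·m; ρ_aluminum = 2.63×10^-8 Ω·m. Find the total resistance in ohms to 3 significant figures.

0.859 Ω

Segment 1: A = π(1.29/2 mm)² = π(6.4500e-04 m)² = 1.307e-06 m²
R₁ = ρL/A = (1.75×10^-8)(9.87)/(1.307e-06) = 0.1322 Ω
R₂ = (2.63×10^-8)(36.1)/(1.307e-06) = 0.7264 Ω
R = R₁ + R₂ = 0.859 Ω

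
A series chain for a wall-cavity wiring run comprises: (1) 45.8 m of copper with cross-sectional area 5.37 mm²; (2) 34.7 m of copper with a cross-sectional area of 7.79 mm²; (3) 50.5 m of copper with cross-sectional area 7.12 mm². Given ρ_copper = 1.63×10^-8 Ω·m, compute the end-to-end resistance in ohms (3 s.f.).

Seg 1: A = 5.37 mm² = 5.370e-06 m²
R_1 = (1.63×10^-8)(45.8)/(5.370e-06) = 0.139 Ω
Seg 2: A = 7.79 mm² = 7.790e-06 m²
R_2 = (1.63×10^-8)(34.7)/(7.790e-06) = 0.07261 Ω
Seg 3: A = 7.12 mm² = 7.120e-06 m²
R_3 = (1.63×10^-8)(50.5)/(7.120e-06) = 0.1156 Ω
R_total = R_1 + R_2 + R_3 = 0.327 Ω

0.327 Ω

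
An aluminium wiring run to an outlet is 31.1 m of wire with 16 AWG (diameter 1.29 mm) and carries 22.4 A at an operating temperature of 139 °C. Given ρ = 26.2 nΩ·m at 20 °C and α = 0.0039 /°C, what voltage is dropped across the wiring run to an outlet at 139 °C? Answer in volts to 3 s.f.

ρ = 26.2 nΩ·m = 2.62×10^-8 Ω·m
A = π(1.29/2 mm)² = π(6.4500e-04 m)² = 1.307e-06 m²
R₍20₎ = ρL/A = (2.62×10^-8)(31.1)/(1.307e-06) = 0.6234 Ω
R₍139₎ = R₍20₎(1 + αΔT) = 0.6234 × (1 + 0.0039×119) = 0.9128 Ω
V = IR = 22.4 × 0.9128 = 20.4 V

20.4 V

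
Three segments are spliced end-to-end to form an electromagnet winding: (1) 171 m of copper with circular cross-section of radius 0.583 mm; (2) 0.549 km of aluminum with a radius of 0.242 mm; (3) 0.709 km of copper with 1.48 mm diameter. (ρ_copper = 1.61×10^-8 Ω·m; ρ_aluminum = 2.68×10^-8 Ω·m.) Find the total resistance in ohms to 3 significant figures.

89.2 Ω

Seg 1: A = πr² = π(5.8300e-04 m)² = 1.068e-06 m²
R_1 = (1.61×10^-8)(171)/(1.068e-06) = 2.578 Ω
Seg 2: A = πr² = π(2.4200e-04 m)² = 1.840e-07 m²
R_2 = (2.68×10^-8)(549)/(1.840e-07) = 79.97 Ω
Seg 3: A = π(d/2)² = π(7.4000e-04 m)² = 1.720e-06 m²
R_3 = (1.61×10^-8)(709)/(1.720e-06) = 6.635 Ω
R_total = R_1 + R_2 + R_3 = 89.2 Ω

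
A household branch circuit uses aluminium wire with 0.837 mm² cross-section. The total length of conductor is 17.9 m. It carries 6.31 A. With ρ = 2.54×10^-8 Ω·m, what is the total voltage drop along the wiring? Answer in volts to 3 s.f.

3.43 V

A = 0.837 mm² = 8.370e-07 m²
R = ρL/A = (2.54×10^-8)(17.9)/(8.370e-07) = 0.5432 Ω
V = IR = 6.31 × 0.5432 = 3.43 V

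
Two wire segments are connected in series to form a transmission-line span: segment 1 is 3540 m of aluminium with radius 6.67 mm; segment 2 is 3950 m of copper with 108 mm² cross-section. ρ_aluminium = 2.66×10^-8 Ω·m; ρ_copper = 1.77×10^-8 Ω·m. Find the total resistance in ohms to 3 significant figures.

1.32 Ω

Segment 1: A = πr² = π(6.6700e-03 m)² = 1.398e-04 m²
R₁ = ρL/A = (2.66×10^-8)(3540)/(1.398e-04) = 0.6737 Ω
Segment 2: A = 108 mm² = 1.080e-04 m²
R₂ = (1.77×10^-8)(3950)/(1.080e-04) = 0.6474 Ω
R = R₁ + R₂ = 1.32 Ω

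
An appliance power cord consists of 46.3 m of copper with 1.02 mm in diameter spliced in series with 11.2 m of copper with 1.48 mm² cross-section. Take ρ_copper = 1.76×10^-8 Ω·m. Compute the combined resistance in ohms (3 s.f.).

1.13 Ω

Segment 1: A = π(d/2)² = π(5.1000e-04 m)² = 8.171e-07 m²
R₁ = ρL/A = (1.76×10^-8)(46.3)/(8.171e-07) = 0.9972 Ω
Segment 2: A = 1.48 mm² = 1.480e-06 m²
R₂ = (1.76×10^-8)(11.2)/(1.480e-06) = 0.1332 Ω
R = R₁ + R₂ = 1.13 Ω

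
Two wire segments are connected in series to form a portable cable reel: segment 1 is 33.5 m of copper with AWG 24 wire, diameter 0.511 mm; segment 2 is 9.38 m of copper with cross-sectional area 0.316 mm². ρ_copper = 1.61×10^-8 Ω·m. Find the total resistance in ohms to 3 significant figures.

Segment 1: A = π(0.511/2 mm)² = π(2.5550e-04 m)² = 2.051e-07 m²
R₁ = ρL/A = (1.61×10^-8)(33.5)/(2.051e-07) = 2.63 Ω
Segment 2: A = 0.316 mm² = 3.160e-07 m²
R₂ = (1.61×10^-8)(9.38)/(3.160e-07) = 0.4779 Ω
R = R₁ + R₂ = 3.11 Ω

3.11 Ω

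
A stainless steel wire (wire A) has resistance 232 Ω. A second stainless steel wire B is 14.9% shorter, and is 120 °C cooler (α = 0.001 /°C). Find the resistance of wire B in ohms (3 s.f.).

174 Ω

R ∝ ρL/d² with ρ ∝ (1+αΔT), so R_B/R_A = (1 − 14.9/100) × (1 − 0.001×120)
= 0.851 × 0.88 = 0.7489
R_B = 0.7489 × 232 = 174 Ω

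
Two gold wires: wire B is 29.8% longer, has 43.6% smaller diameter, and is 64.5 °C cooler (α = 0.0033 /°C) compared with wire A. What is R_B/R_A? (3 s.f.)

3.21

R ∝ ρL/d² with ρ ∝ (1+αΔT), so R_B/R_A = (1 + 29.8/100) × (1 − 43.6/100)⁻² × (1 − 0.0033×64.5)
= 1.298 × 3.144 × 0.7872 = 3.21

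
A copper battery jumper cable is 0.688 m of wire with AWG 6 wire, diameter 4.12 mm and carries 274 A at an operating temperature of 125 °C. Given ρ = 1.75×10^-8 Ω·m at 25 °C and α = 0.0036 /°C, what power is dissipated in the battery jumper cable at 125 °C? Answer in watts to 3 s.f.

92.2 W

A = π(4.12/2 mm)² = π(2.0600e-03 m)² = 1.333e-05 m²
R₍25₎ = ρL/A = (1.75×10^-8)(0.688)/(1.333e-05) = 9.031×10^-4 Ω
R₍125₎ = R₍25₎(1 + αΔT) = 9.031×10^-4 × (1 + 0.0036×100) = 0.001228 Ω
P = I²R = (274)² × 0.001228 = 92.2 W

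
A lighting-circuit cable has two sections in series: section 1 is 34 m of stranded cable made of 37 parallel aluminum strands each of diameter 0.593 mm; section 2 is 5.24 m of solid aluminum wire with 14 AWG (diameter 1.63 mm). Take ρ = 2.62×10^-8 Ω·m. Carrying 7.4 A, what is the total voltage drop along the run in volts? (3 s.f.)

Section 1: A_strand = π(2.9650e-04)² = 2.762e-07 m²; R₁ = ρL/(N·A_s) = (2.62×10^-8)(34)/(37×2.762e-07) = 0.08717 Ω
Section 2: A = π(1.63/2 mm)² = π(8.1500e-04 m)² = 2.087e-06 m²
R₂ = (2.62×10^-8)(5.24)/(2.087e-06) = 0.06579 Ω
R = R₁ + R₂ = 0.153 Ω
V = IR = 7.4 × 0.153 = 1.13 V

1.13 V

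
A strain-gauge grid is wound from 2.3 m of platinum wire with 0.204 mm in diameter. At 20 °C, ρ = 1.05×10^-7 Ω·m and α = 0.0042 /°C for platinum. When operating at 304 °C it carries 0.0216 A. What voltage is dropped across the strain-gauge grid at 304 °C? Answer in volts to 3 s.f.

0.350 V

A = π(d/2)² = π(1.0200e-04 m)² = 3.269e-08 m²
R₍20₎ = ρL/A = (1.05×10^-7)(2.3)/(3.269e-08) = 7.389 Ω
R₍304₎ = R₍20₎(1 + αΔT) = 7.389 × (1 + 0.0042×284) = 16.2 Ω
V = IR = 0.0216 × 16.2 = 0.350 V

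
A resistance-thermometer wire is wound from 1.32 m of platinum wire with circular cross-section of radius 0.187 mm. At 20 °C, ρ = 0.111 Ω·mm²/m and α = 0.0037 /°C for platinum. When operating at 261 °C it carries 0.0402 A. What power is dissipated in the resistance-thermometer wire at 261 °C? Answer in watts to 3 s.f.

0.00408 W

ρ = 0.111 Ω·mm²/m = 1.11×10^-7 Ω·m
A = πr² = π(1.8700e-04 m)² = 1.099e-07 m²
R₍20₎ = ρL/A = (1.11×10^-7)(1.32)/(1.099e-07) = 1.334 Ω
R₍261₎ = R₍20₎(1 + αΔT) = 1.334 × (1 + 0.0037×241) = 2.523 Ω
P = I²R = (0.0402)² × 2.523 = 0.00408 W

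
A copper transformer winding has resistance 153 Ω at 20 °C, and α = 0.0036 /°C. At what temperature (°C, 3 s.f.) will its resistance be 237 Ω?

173 °C

R = R₀(1 + α(T − T₀)) ⇒ T = T₀ + (R/R₀ − 1)/α
T = 20 + (237/153 − 1)/0.0036 = 20 + (0.549)/0.0036 = 173 °C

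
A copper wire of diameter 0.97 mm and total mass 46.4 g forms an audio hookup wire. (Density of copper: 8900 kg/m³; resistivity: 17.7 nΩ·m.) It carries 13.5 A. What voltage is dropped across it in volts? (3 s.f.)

ρ = 17.7 nΩ·m = 1.77×10^-8 Ω·m
A = π(d/2)² = π(4.8500e-04 m)² = 7.3898e-07 m²
L = m/(density·A) = 0.0464/(8900×7.3898e-07) = 7.055 m
R = ρL/A = (1.77×10^-8)(7.055)/(7.3898e-07) = 0.169 Ω
V = IR = 13.5 × 0.169 = 2.28 V

2.28 V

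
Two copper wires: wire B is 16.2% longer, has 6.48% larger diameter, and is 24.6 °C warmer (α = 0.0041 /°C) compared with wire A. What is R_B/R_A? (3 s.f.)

1.13

R ∝ ρL/d² with ρ ∝ (1+αΔT), so R_B/R_A = (1 + 16.2/100) × (1 + 6.48/100)⁻² × (1 + 0.0041×24.6)
= 1.162 × 0.882 × 1.101 = 1.13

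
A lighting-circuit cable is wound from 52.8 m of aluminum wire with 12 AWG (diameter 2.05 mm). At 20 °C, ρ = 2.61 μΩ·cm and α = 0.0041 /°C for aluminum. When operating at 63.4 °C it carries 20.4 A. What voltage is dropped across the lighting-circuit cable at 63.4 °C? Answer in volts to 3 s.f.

10.0 V

ρ = 2.61 μΩ·cm = 2.61×10^-8 Ω·m
A = π(2.05/2 mm)² = π(1.0250e-03 m)² = 3.301e-06 m²
R₍20₎ = ρL/A = (2.61×10^-8)(52.8)/(3.301e-06) = 0.4175 Ω
R₍63.4₎ = R₍20₎(1 + αΔT) = 0.4175 × (1 + 0.0041×43.4) = 0.4918 Ω
V = IR = 20.4 × 0.4918 = 10.0 V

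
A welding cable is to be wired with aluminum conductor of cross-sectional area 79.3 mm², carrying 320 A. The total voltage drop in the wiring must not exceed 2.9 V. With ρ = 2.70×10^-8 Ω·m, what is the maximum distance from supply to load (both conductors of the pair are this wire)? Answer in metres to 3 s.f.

13.3 m

A = 79.3 mm² = 7.930e-05 m²
L_max = V_max·A/(2·ρI) = (2.9)(7.930e-05)/(2×2.70×10^-8×320) = 13.3 m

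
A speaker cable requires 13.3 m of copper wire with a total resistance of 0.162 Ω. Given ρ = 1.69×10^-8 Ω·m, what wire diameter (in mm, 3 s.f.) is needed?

1.33 mm

A = ρL/R = (1.69×10^-8)(13.3)/(0.162) = 1.387e-06 m²
d = 2√(A/π) = 1.329e-03 m = 1.33 mm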